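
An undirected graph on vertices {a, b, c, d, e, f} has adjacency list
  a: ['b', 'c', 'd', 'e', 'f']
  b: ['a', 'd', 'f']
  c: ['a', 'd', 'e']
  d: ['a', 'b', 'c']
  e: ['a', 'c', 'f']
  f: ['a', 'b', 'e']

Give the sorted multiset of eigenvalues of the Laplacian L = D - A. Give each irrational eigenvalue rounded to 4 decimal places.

[0, 2.3820, 2.3820, 4.6180, 4.6180, 6]

Each diagonal entry of L is the vertex degree and each off-diagonal entry is -1 where an edge is present, 0 otherwise; in the order [a, b, c, d, e, f] the diagonal is [5, 3, 3, 3, 3, 3]. Since every row of L sums to 0, the all-ones vector is in the kernel and 0 is an eigenvalue. The largest eigenvalue, 6, is at most the vertex count 6. By the matrix-tree theorem the graph has (1/6) * product of the nonzero eigenvalues = 121 spanning trees.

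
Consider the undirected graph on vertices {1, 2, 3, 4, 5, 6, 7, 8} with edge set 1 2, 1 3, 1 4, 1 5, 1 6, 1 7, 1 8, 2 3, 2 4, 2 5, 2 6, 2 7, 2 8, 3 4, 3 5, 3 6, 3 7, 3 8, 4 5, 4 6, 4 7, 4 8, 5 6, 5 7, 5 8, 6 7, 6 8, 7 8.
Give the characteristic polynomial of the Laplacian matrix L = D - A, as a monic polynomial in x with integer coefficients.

x^8 - 56x^7 + 1344x^6 - 17920x^5 + 143360x^4 - 688128x^3 + 1835008x^2 - 2097152x

Reading degrees in the order [1, 2, 3, 4, 5, 6, 7, 8] gives [7, 7, 7, 7, 7, 7, 7, 7]; set D = diag(7, 7, 7, 7, 7, 7, 7, 7) and form L = D - A. L has integer entries, so p(x) = det(xI - L) has integer coefficients. Expanding the determinant yields x^8 - 56x^7 + 1344x^6 - 17920x^5 + 143360x^4 - 688128x^3 + 1835008x^2 - 2097152x. The coefficient of x^7 equals -trace(L) = -56, matching the sum of degrees. The eigenvalues sum to 56, which equals trace(L) = 2|E|. There is one zero in the spectrum, matching the 1 component.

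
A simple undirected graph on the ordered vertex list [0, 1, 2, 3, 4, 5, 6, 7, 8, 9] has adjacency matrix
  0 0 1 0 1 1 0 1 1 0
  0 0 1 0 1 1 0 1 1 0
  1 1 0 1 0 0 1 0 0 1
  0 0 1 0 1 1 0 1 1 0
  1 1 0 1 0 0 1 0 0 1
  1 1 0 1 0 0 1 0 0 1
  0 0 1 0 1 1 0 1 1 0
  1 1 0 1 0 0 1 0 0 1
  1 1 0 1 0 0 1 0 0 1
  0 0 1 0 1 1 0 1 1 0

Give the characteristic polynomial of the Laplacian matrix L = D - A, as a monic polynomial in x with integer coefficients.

x^10 - 50x^9 + 1100x^8 - 14000x^7 + 113750x^6 - 612500x^5 + 2187500x^4 - 5000000x^3 + 6640625x^2 - 3906250x

Reading degrees in the order [0, 1, 2, 3, 4, 5, 6, 7, 8, 9] gives [5, 5, 5, 5, 5, 5, 5, 5, 5, 5]; set D = diag(5, 5, 5, 5, 5, 5, 5, 5, 5, 5) and form L = D - A. L has integer entries, so p(x) = det(xI - L) has integer coefficients. Expanding the determinant yields x^10 - 50x^9 + 1100x^8 - 14000x^7 + 113750x^6 - 612500x^5 + 2187500x^4 - 5000000x^3 + 6640625x^2 - 3906250x. Since p(0) = det(-L) = 0, x divides p(x). The largest eigenvalue, 10, is at most the vertex count 10.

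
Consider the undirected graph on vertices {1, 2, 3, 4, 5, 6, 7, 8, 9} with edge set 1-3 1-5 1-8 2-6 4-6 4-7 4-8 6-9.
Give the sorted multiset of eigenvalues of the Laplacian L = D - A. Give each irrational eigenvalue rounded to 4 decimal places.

Each diagonal entry of L is the vertex degree and each off-diagonal entry is -1 where an edge is present, 0 otherwise; in the order [1, 2, 3, 4, 5, 6, 7, 8, 9] the diagonal is [3, 1, 1, 3, 1, 3, 1, 2, 1]. Diagonalising L (or applying a numerical eigensolver to the 9x9 matrix) gives the spectrum above. The single zero eigenvalue shows the graph is connected. There is one zero in the spectrum, matching the 1 component. The largest eigenvalue, 4.6907, is at most the vertex count 9.

[0, 0.1830, 0.5723, 1, 1, 1.5095, 3, 4.0444, 4.6907]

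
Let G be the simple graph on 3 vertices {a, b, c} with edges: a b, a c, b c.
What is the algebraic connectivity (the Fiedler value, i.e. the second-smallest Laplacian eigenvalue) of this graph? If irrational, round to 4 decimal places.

Each diagonal entry of L is the vertex degree and each off-diagonal entry is -1 where an edge is present, 0 otherwise; in the order [a, b, c] the diagonal is [2, 2, 2]. The smallest Laplacian eigenvalue is always 0. The next one, lambda_2 = 3, measures how hard the graph is to disconnect: larger values mean better connectivity. By the matrix-tree theorem the graph has (1/3) * product of the nonzero eigenvalues = 3 spanning trees.

3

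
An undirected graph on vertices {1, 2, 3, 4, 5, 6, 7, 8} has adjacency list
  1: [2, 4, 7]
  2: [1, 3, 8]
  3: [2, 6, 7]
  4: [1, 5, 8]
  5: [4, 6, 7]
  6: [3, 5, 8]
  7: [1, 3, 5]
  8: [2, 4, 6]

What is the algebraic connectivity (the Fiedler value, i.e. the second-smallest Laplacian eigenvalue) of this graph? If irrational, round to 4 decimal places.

2

Reading degrees in the order [1, 2, 3, 4, 5, 6, 7, 8] gives [3, 3, 3, 3, 3, 3, 3, 3]; set D = diag(3, 3, 3, 3, 3, 3, 3, 3) and form L = D - A. Computing the eigenvalues of L and sorting gives [0, 2, 2, 2, 4, 4, 4, 6]. The Fiedler value lambda_2 = 2 is strictly positive, so the graph is connected. There is one zero in the spectrum, matching the 1 component.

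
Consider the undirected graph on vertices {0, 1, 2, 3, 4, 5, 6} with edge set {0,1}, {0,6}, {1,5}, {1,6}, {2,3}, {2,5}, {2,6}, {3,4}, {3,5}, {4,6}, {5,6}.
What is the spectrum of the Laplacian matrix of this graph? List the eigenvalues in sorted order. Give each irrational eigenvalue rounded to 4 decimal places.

[0, 1.2627, 2.1222, 3.3178, 3.8885, 5.1153, 6.2934]

Reading degrees in the order [0, 1, 2, 3, 4, 5, 6] gives [2, 3, 3, 3, 2, 4, 5]; set D = diag(2, 3, 3, 3, 2, 4, 5) and form L = D - A. L is symmetric positive semidefinite, so every eigenvalue is real and nonnegative. The largest eigenvalue, 6.2934, is at most the vertex count 7.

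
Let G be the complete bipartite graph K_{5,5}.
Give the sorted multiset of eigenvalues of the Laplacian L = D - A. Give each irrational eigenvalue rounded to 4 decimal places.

The graph has 10 vertices and degree multiset [5, 5, 5, 5, 5, 5, 5, 5, 5, 5]; D is the diagonal matrix of degrees and L = D - A. Diagonalising L (or applying a numerical eigensolver to the 10x10 matrix) gives the spectrum above.

[0, 5, 5, 5, 5, 5, 5, 5, 5, 10]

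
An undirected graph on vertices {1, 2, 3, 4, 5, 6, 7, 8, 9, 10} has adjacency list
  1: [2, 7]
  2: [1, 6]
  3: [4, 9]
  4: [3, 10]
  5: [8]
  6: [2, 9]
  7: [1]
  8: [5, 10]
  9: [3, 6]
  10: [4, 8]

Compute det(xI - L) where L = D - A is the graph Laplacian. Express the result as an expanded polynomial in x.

Reading degrees in the order [1, 2, 3, 4, 5, 6, 7, 8, 9, 10] gives [2, 2, 2, 2, 1, 2, 1, 2, 2, 2]; set D = diag(2, 2, 2, 2, 1, 2, 1, 2, 2, 2) and form L = D - A. L has integer entries, so p(x) = det(xI - L) has integer coefficients. Expanding the determinant yields x^10 - 18x^9 + 136x^8 - 560x^7 + 1365x^6 - 2002x^5 + 1716x^4 - 792x^3 + 165x^2 - 10x. The coefficient of x^9 equals -trace(L) = -18, matching the sum of degrees.

x^10 - 18x^9 + 136x^8 - 560x^7 + 1365x^6 - 2002x^5 + 1716x^4 - 792x^3 + 165x^2 - 10x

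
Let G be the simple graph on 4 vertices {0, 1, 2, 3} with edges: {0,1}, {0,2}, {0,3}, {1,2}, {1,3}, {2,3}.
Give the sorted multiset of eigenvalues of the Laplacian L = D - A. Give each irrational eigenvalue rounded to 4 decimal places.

Reading degrees in the order [0, 1, 2, 3] gives [3, 3, 3, 3]; set D = diag(3, 3, 3, 3) and form L = D - A. Since every row of L sums to 0, the all-ones vector is in the kernel and 0 is an eigenvalue. By the matrix-tree theorem the graph has (1/4) * product of the nonzero eigenvalues = 16 spanning trees. The eigenvalues sum to 12, which equals trace(L) = 2|E|.

[0, 4, 4, 4]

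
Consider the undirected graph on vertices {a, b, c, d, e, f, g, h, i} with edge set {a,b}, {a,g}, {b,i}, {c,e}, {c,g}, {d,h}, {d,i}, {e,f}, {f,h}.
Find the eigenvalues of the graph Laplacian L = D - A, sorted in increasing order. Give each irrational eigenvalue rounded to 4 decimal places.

[0, 0.4679, 0.4679, 1.6527, 1.6527, 3, 3, 3.8794, 3.8794]

Reading degrees in the order [a, b, c, d, e, f, g, h, i] gives [2, 2, 2, 2, 2, 2, 2, 2, 2]; set D = diag(2, 2, 2, 2, 2, 2, 2, 2, 2) and form L = D - A. L is symmetric positive semidefinite, so every eigenvalue is real and nonnegative. By the matrix-tree theorem the graph has (1/9) * product of the nonzero eigenvalues = 9 spanning trees. The largest eigenvalue, 3.8794, is at most the vertex count 9.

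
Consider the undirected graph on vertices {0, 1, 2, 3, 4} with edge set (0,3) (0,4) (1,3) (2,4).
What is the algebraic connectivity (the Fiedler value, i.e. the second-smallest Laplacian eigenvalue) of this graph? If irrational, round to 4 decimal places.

0.3820

Each diagonal entry of L is the vertex degree and each off-diagonal entry is -1 where an edge is present, 0 otherwise; in the order [0, 1, 2, 3, 4] the diagonal is [2, 1, 1, 2, 2]. The sorted Laplacian eigenvalues are [0, 0.3820, 1.3820, 2.6180, 3.6180]; the algebraic connectivity is the second entry, 0.3820. The largest eigenvalue, 3.6180, is at most the vertex count 5.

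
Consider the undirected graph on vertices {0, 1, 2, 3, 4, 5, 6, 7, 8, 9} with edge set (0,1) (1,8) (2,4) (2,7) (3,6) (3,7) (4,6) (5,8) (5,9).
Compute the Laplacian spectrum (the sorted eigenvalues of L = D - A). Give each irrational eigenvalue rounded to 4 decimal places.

With the vertex order [0, 1, 2, 3, 4, 5, 6, 7, 8, 9], the degrees are [1, 2, 2, 2, 2, 2, 2, 2, 2, 1], giving D = diag(1, 2, 2, 2, 2, 2, 2, 2, 2, 1) and L = D - A. Since every row of L sums to 0, the all-ones vector is in the kernel and 0 is an eigenvalue. The 2 zero eigenvalues correspond to the 2 connected components. There are 2 zeros in the spectrum, matching the 2 components.

[0, 0, 0.3820, 1.3820, 1.3820, 1.3820, 2.6180, 3.6180, 3.6180, 3.6180]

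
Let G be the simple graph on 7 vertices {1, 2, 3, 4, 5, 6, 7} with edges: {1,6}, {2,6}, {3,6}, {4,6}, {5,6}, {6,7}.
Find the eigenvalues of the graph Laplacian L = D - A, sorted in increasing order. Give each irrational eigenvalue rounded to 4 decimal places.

With the vertex order [1, 2, 3, 4, 5, 6, 7], the degrees are [1, 1, 1, 1, 1, 6, 1], giving D = diag(1, 1, 1, 1, 1, 6, 1) and L = D - A. The multiplicity of 0 as a Laplacian eigenvalue equals the number of connected components.

[0, 1, 1, 1, 1, 1, 7]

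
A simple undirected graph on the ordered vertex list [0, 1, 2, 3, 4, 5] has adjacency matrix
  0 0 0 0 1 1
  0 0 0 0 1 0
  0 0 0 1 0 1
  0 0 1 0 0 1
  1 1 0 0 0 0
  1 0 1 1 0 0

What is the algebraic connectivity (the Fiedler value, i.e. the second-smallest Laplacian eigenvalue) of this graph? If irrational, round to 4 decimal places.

With the vertex order [0, 1, 2, 3, 4, 5], the degrees are [2, 1, 2, 2, 2, 3], giving D = diag(2, 1, 2, 2, 2, 3) and L = D - A. The smallest Laplacian eigenvalue is always 0. The next one, lambda_2 = 0.3249, measures how hard the graph is to disconnect: larger values mean better connectivity. There is one zero in the spectrum, matching the 1 component.

0.3249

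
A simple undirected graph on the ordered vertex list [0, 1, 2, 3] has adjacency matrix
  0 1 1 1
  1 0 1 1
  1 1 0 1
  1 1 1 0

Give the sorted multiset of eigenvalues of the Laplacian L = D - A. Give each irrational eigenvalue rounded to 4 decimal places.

[0, 4, 4, 4]

With the vertex order [0, 1, 2, 3], the degrees are [3, 3, 3, 3], giving D = diag(3, 3, 3, 3) and L = D - A. L is symmetric positive semidefinite, so every eigenvalue is real and nonnegative. The single zero eigenvalue shows the graph is connected. The largest eigenvalue, 4, is at most the vertex count 4.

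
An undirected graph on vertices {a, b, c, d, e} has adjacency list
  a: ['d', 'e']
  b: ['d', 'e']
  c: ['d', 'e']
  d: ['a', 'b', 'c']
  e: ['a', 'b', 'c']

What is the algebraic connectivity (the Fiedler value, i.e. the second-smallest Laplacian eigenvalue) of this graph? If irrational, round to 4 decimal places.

Reading degrees in the order [a, b, c, d, e] gives [2, 2, 2, 3, 3]; set D = diag(2, 2, 2, 3, 3) and form L = D - A. Computing the eigenvalues of L and sorting gives [0, 2, 2, 3, 5]. The Fiedler value lambda_2 = 2 is strictly positive, so the graph is connected. The eigenvalues sum to 12, which equals trace(L) = 2|E|.

2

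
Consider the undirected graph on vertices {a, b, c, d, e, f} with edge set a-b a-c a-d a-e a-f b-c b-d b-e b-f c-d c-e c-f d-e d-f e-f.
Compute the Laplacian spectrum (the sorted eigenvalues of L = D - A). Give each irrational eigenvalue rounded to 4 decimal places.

Reading degrees in the order [a, b, c, d, e, f] gives [5, 5, 5, 5, 5, 5]; set D = diag(5, 5, 5, 5, 5, 5) and form L = D - A. Since every row of L sums to 0, the all-ones vector is in the kernel and 0 is an eigenvalue. The eigenvalues sum to 30, which equals trace(L) = 2|E|.

[0, 6, 6, 6, 6, 6]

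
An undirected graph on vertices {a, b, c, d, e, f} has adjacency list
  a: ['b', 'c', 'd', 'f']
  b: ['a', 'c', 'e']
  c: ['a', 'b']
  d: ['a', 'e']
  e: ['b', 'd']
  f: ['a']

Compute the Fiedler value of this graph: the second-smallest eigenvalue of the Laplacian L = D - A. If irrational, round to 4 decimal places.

Reading degrees in the order [a, b, c, d, e, f] gives [4, 3, 2, 2, 2, 1]; set D = diag(4, 3, 2, 2, 2, 1) and form L = D - A. The smallest Laplacian eigenvalue is always 0. The next one, lambda_2 = 0.8817, measures how hard the graph is to disconnect: larger values mean better connectivity. By the matrix-tree theorem the graph has (1/6) * product of the nonzero eigenvalues = 11 spanning trees.

0.8817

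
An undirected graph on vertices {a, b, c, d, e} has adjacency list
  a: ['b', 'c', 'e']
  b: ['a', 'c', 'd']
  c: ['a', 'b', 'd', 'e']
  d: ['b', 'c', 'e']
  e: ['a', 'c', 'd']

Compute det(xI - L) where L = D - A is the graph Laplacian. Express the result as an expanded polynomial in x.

x^5 - 16x^4 + 94x^3 - 240x^2 + 225x

With the vertex order [a, b, c, d, e], the degrees are [3, 3, 4, 3, 3], giving D = diag(3, 3, 4, 3, 3) and L = D - A. Computing det(xI - L) by cofactor expansion (or equivalently via sum-over-permutations) gives x^5 - 16x^4 + 94x^3 - 240x^2 + 225x. The coefficient of x^4 equals -trace(L) = -16, matching the sum of degrees.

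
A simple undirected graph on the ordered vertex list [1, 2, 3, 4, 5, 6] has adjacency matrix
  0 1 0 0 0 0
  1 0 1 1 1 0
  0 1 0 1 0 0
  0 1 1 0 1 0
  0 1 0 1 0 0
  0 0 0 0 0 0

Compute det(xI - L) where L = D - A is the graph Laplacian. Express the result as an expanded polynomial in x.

x^6 - 12x^5 + 49x^4 - 78x^3 + 40x^2

Reading degrees in the order [1, 2, 3, 4, 5, 6] gives [1, 4, 2, 3, 2, 0]; set D = diag(1, 4, 2, 3, 2, 0) and form L = D - A. The eigenvalues of L are [0, 0, 1, 2, 4, 5]; the characteristic polynomial is the product of (x - lambda_i), which multiplies out to x^6 - 12x^5 + 49x^4 - 78x^3 + 40x^2. Since p(0) = det(-L) = 0, x divides p(x).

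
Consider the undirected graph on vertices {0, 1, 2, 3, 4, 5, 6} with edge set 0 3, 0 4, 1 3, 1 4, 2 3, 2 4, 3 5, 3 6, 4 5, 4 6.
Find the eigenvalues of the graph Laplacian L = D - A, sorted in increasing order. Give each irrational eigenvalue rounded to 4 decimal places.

Reading degrees in the order [0, 1, 2, 3, 4, 5, 6] gives [2, 2, 2, 5, 5, 2, 2]; set D = diag(2, 2, 2, 5, 5, 2, 2) and form L = D - A. The multiplicity of 0 as a Laplacian eigenvalue equals the number of connected components. The single zero eigenvalue shows the graph is connected. By the matrix-tree theorem the graph has (1/7) * product of the nonzero eigenvalues = 80 spanning trees. There is one zero in the spectrum, matching the 1 component.

[0, 2, 2, 2, 2, 5, 7]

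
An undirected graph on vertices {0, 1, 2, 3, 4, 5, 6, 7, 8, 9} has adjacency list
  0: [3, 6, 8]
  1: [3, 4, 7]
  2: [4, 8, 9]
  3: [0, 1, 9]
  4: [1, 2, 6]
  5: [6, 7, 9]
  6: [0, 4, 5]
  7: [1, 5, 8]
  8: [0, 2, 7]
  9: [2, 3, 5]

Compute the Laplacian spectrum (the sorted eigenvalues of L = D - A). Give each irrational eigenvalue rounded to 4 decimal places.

[0, 2, 2, 2, 2, 2, 5, 5, 5, 5]

Reading degrees in the order [0, 1, 2, 3, 4, 5, 6, 7, 8, 9] gives [3, 3, 3, 3, 3, 3, 3, 3, 3, 3]; set D = diag(3, 3, 3, 3, 3, 3, 3, 3, 3, 3) and form L = D - A. L is symmetric positive semidefinite, so every eigenvalue is real and nonnegative. The eigenvalues sum to 30, which equals trace(L) = 2|E|.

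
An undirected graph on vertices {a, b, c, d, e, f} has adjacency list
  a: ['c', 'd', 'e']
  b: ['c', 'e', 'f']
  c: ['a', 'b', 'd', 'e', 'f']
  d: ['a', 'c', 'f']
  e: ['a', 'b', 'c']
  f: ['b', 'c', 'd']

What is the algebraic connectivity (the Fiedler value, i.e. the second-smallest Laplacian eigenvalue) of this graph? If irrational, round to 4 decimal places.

Reading degrees in the order [a, b, c, d, e, f] gives [3, 3, 5, 3, 3, 3]; set D = diag(3, 3, 5, 3, 3, 3) and form L = D - A. The sorted Laplacian eigenvalues are [0, 2.3820, 2.3820, 4.6180, 4.6180, 6]; the algebraic connectivity is the second entry, 2.3820. By the matrix-tree theorem the graph has (1/6) * product of the nonzero eigenvalues = 121 spanning trees. The eigenvalues sum to 20, which equals trace(L) = 2|E|.

2.3820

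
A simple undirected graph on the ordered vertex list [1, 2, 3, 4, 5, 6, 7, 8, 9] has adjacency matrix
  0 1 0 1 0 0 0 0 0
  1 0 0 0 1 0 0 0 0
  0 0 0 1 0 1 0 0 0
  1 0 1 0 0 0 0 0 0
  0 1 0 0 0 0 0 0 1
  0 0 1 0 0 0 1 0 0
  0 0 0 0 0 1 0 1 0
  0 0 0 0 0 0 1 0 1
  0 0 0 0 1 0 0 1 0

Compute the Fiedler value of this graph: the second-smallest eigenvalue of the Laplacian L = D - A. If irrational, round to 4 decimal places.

Reading degrees in the order [1, 2, 3, 4, 5, 6, 7, 8, 9] gives [2, 2, 2, 2, 2, 2, 2, 2, 2]; set D = diag(2, 2, 2, 2, 2, 2, 2, 2, 2) and form L = D - A. The sorted Laplacian eigenvalues are [0, 0.4679, 0.4679, 1.6527, 1.6527, 3, 3, 3.8794, 3.8794]; the algebraic connectivity is the second entry, 0.4679. There is one zero in the spectrum, matching the 1 component. The eigenvalues sum to 18, which equals trace(L) = 2|E|.

0.4679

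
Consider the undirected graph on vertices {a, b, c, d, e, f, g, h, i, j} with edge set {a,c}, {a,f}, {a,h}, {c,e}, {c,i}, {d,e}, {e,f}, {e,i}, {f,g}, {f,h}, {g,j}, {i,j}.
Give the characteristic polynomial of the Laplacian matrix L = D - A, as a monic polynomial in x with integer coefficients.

x^10 - 24x^9 + 240x^8 - 1298x^7 + 4121x^6 - 7796x^5 + 8506x^4 - 4864x^3 + 1116x^2

With the vertex order [a, b, c, d, e, f, g, h, i, j], the degrees are [3, 0, 3, 1, 4, 4, 2, 2, 3, 2], giving D = diag(3, 0, 3, 1, 4, 4, 2, 2, 3, 2) and L = D - A. L has integer entries, so p(x) = det(xI - L) has integer coefficients. Expanding the determinant yields x^10 - 24x^9 + 240x^8 - 1298x^7 + 4121x^6 - 7796x^5 + 8506x^4 - 4864x^3 + 1116x^2. The coefficient of x^9 equals -trace(L) = -24, matching the sum of degrees. The largest eigenvalue, 5.8512, is at most the vertex count 10.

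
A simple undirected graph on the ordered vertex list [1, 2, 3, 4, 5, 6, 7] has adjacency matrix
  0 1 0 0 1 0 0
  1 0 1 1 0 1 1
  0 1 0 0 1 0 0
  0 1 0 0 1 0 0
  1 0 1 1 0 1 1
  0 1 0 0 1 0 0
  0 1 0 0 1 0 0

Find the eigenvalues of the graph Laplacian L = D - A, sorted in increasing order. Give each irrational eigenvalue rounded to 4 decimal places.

Reading degrees in the order [1, 2, 3, 4, 5, 6, 7] gives [2, 5, 2, 2, 5, 2, 2]; set D = diag(2, 5, 2, 2, 5, 2, 2) and form L = D - A. Diagonalising L (or applying a numerical eigensolver to the 7x7 matrix) gives the spectrum above.

[0, 2, 2, 2, 2, 5, 7]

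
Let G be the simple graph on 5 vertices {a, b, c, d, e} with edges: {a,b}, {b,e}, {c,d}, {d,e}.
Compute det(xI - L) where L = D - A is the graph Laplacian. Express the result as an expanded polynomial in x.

With the vertex order [a, b, c, d, e], the degrees are [1, 2, 1, 2, 2], giving D = diag(1, 2, 1, 2, 2) and L = D - A. L has integer entries, so p(x) = det(xI - L) has integer coefficients. Expanding the determinant yields x^5 - 8x^4 + 21x^3 - 20x^2 + 5x. The constant term is 0 because L is singular (the all-ones vector lies in its kernel).

x^5 - 8x^4 + 21x^3 - 20x^2 + 5x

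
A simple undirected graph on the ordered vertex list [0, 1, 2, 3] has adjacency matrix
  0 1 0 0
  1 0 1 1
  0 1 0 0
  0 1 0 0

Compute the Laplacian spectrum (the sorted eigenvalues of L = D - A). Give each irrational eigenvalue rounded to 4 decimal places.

With the vertex order [0, 1, 2, 3], the degrees are [1, 3, 1, 1], giving D = diag(1, 3, 1, 1) and L = D - A. Since every row of L sums to 0, the all-ones vector is in the kernel and 0 is an eigenvalue. The eigenvalues sum to 6, which equals trace(L) = 2|E|.

[0, 1, 1, 4]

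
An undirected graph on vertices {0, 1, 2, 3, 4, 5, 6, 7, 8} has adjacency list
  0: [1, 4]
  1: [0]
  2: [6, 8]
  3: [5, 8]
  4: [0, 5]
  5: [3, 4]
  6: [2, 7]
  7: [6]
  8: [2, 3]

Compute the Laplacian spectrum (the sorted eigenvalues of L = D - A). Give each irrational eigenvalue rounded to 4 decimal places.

Reading degrees in the order [0, 1, 2, 3, 4, 5, 6, 7, 8] gives [2, 1, 2, 2, 2, 2, 2, 1, 2]; set D = diag(2, 1, 2, 2, 2, 2, 2, 1, 2) and form L = D - A. Since every row of L sums to 0, the all-ones vector is in the kernel and 0 is an eigenvalue. The single zero eigenvalue shows the graph is connected. The largest eigenvalue, 3.8794, is at most the vertex count 9.

[0, 0.1206, 0.4679, 1, 1.6527, 2.3473, 3, 3.5321, 3.8794]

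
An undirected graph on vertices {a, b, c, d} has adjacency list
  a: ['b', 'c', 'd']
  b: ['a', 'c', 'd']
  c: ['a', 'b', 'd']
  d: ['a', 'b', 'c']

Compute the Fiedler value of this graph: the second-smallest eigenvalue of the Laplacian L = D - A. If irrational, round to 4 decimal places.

4

Each diagonal entry of L is the vertex degree and each off-diagonal entry is -1 where an edge is present, 0 otherwise; in the order [a, b, c, d] the diagonal is [3, 3, 3, 3]. The smallest Laplacian eigenvalue is always 0. The next one, lambda_2 = 4, measures how hard the graph is to disconnect: larger values mean better connectivity. The eigenvalues sum to 12, which equals trace(L) = 2|E|.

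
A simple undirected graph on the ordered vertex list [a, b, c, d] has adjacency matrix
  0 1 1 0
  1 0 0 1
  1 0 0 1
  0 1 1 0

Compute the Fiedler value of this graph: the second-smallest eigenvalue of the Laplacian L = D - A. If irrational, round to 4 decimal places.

2

Reading degrees in the order [a, b, c, d] gives [2, 2, 2, 2]; set D = diag(2, 2, 2, 2) and form L = D - A. The smallest Laplacian eigenvalue is always 0. The next one, lambda_2 = 2, measures how hard the graph is to disconnect: larger values mean better connectivity. The largest eigenvalue, 4, is at most the vertex count 4. By the matrix-tree theorem the graph has (1/4) * product of the nonzero eigenvalues = 4 spanning trees.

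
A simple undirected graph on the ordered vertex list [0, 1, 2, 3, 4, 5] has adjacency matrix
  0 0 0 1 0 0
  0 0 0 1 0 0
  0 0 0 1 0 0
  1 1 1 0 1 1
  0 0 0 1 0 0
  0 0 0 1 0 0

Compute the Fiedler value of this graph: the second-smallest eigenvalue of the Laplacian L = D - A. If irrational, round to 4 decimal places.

1

With the vertex order [0, 1, 2, 3, 4, 5], the degrees are [1, 1, 1, 5, 1, 1], giving D = diag(1, 1, 1, 5, 1, 1) and L = D - A. The sorted Laplacian eigenvalues are [0, 1, 1, 1, 1, 6]; the algebraic connectivity is the second entry, 1.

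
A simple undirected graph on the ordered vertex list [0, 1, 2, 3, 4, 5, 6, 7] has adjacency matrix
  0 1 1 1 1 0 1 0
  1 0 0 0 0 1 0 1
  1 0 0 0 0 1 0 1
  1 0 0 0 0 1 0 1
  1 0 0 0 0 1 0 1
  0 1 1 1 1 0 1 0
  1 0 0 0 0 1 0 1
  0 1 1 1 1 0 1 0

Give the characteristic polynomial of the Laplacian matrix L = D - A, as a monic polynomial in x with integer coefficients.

With the vertex order [0, 1, 2, 3, 4, 5, 6, 7], the degrees are [5, 3, 3, 3, 3, 5, 3, 5], giving D = diag(5, 3, 3, 3, 3, 5, 3, 5) and L = D - A. The eigenvalues of L are [0, 3, 3, 3, 3, 5, 5, 8]; the characteristic polynomial is the product of (x - lambda_i), which multiplies out to x^8 - 30x^7 + 375x^6 - 2540x^5 + 10095x^4 - 23598x^3 + 30105x^2 - 16200x. The constant term is 0 because L is singular (the all-ones vector lies in its kernel). The largest eigenvalue, 8, is at most the vertex count 8. The eigenvalues sum to 30, which equals trace(L) = 2|E|.

x^8 - 30x^7 + 375x^6 - 2540x^5 + 10095x^4 - 23598x^3 + 30105x^2 - 16200x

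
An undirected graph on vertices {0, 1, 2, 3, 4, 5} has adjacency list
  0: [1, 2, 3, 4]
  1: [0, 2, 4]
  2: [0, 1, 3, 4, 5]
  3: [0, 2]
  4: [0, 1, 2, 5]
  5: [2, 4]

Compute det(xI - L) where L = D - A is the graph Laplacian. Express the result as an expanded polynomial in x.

Reading degrees in the order [0, 1, 2, 3, 4, 5] gives [4, 3, 5, 2, 4, 2]; set D = diag(4, 3, 5, 2, 4, 2) and form L = D - A. Computing det(xI - L) by cofactor expansion (or equivalently via sum-over-permutations) gives x^6 - 20x^5 + 153x^4 - 554x^3 + 939x^2 - 594x. The constant term is 0 because L is singular (the all-ones vector lies in its kernel). The eigenvalues sum to 20, which equals trace(L) = 2|E|.

x^6 - 20x^5 + 153x^4 - 554x^3 + 939x^2 - 594x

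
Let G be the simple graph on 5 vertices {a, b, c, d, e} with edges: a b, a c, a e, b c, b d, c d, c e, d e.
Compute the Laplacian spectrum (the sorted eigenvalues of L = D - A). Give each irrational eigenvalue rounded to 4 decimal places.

With the vertex order [a, b, c, d, e], the degrees are [3, 3, 4, 3, 3], giving D = diag(3, 3, 4, 3, 3) and L = D - A. The multiplicity of 0 as a Laplacian eigenvalue equals the number of connected components. There is one zero in the spectrum, matching the 1 component. The eigenvalues sum to 16, which equals trace(L) = 2|E|.

[0, 3, 3, 5, 5]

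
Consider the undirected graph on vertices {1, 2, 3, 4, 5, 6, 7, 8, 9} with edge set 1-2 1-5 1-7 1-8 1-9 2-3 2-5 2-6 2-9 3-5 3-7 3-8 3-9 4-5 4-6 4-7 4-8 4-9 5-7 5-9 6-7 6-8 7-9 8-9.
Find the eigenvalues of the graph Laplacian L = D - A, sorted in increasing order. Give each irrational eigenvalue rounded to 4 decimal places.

[0, 3.5505, 4.5858, 5, 5, 6, 7.4142, 8, 8.4495]

With the vertex order [1, 2, 3, 4, 5, 6, 7, 8, 9], the degrees are [5, 5, 5, 5, 6, 4, 6, 5, 7], giving D = diag(5, 5, 5, 5, 6, 4, 6, 5, 7) and L = D - A. Diagonalising L (or applying a numerical eigensolver to the 9x9 matrix) gives the spectrum above.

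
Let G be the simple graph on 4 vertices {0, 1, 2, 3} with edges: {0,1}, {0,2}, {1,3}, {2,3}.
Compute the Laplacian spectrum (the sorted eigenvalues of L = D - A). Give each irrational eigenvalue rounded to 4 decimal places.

[0, 2, 2, 4]

Each diagonal entry of L is the vertex degree and each off-diagonal entry is -1 where an edge is present, 0 otherwise; in the order [0, 1, 2, 3] the diagonal is [2, 2, 2, 2]. The multiplicity of 0 as a Laplacian eigenvalue equals the number of connected components. There is one zero in the spectrum, matching the 1 component. By the matrix-tree theorem the graph has (1/4) * product of the nonzero eigenvalues = 4 spanning trees.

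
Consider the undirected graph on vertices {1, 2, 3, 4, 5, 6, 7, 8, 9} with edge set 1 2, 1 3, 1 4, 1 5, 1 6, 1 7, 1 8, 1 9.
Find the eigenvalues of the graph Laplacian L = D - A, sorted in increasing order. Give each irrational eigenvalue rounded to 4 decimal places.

With the vertex order [1, 2, 3, 4, 5, 6, 7, 8, 9], the degrees are [8, 1, 1, 1, 1, 1, 1, 1, 1], giving D = diag(8, 1, 1, 1, 1, 1, 1, 1, 1) and L = D - A. Diagonalising L (or applying a numerical eigensolver to the 9x9 matrix) gives the spectrum above. There is one zero in the spectrum, matching the 1 component.

[0, 1, 1, 1, 1, 1, 1, 1, 9]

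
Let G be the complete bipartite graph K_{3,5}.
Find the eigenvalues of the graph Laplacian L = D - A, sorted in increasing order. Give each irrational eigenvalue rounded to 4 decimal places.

[0, 3, 3, 3, 3, 5, 5, 8]

The graph has 8 vertices and degree multiset [5, 5, 5, 3, 3, 3, 3, 3]; D is the diagonal matrix of degrees and L = D - A. Diagonalising L (or applying a numerical eigensolver to the 8x8 matrix) gives the spectrum above. The eigenvalues sum to 30, which equals trace(L) = 2|E|.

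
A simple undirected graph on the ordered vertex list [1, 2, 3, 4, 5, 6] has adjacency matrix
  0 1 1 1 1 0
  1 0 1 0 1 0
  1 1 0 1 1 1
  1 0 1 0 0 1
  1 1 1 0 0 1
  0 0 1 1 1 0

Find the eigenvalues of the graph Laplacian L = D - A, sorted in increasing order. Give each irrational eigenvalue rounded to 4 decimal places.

Each diagonal entry of L is the vertex degree and each off-diagonal entry is -1 where an edge is present, 0 otherwise; in the order [1, 2, 3, 4, 5, 6] the diagonal is [4, 3, 5, 3, 4, 3]. Since every row of L sums to 0, the all-ones vector is in the kernel and 0 is an eigenvalue. There is one zero in the spectrum, matching the 1 component.

[0, 2.3820, 3.3820, 4.6180, 5.6180, 6]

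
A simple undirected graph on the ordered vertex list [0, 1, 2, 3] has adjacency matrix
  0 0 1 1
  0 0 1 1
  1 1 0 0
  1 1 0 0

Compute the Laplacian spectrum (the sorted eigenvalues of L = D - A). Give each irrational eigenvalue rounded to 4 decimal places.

With the vertex order [0, 1, 2, 3], the degrees are [2, 2, 2, 2], giving D = diag(2, 2, 2, 2) and L = D - A. L is symmetric positive semidefinite, so every eigenvalue is real and nonnegative.

[0, 2, 2, 4]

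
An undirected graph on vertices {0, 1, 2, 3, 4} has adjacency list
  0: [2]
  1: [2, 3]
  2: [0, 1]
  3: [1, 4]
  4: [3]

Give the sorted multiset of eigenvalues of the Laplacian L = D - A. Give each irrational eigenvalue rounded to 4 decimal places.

[0, 0.3820, 1.3820, 2.6180, 3.6180]

Reading degrees in the order [0, 1, 2, 3, 4] gives [1, 2, 2, 2, 1]; set D = diag(1, 2, 2, 2, 1) and form L = D - A. Diagonalising L (or applying a numerical eigensolver to the 5x5 matrix) gives the spectrum above. The eigenvalues sum to 8, which equals trace(L) = 2|E|.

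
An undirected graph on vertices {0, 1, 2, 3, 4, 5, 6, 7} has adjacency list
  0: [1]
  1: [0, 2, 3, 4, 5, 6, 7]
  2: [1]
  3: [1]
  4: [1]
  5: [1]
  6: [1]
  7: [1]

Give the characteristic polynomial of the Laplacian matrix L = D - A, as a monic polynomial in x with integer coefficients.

x^8 - 14x^7 + 63x^6 - 140x^5 + 175x^4 - 126x^3 + 49x^2 - 8x

Each diagonal entry of L is the vertex degree and each off-diagonal entry is -1 where an edge is present, 0 otherwise; in the order [0, 1, 2, 3, 4, 5, 6, 7] the diagonal is [1, 7, 1, 1, 1, 1, 1, 1]. Computing det(xI - L) by cofactor expansion (or equivalently via sum-over-permutations) gives x^8 - 14x^7 + 63x^6 - 140x^5 + 175x^4 - 126x^3 + 49x^2 - 8x. Since p(0) = det(-L) = 0, x divides p(x).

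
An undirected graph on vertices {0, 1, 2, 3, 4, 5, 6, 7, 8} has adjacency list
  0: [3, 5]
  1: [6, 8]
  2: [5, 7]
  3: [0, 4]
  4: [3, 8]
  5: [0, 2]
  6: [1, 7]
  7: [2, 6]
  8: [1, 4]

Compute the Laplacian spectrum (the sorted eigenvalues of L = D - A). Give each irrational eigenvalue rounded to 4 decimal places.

[0, 0.4679, 0.4679, 1.6527, 1.6527, 3, 3, 3.8794, 3.8794]

Reading degrees in the order [0, 1, 2, 3, 4, 5, 6, 7, 8] gives [2, 2, 2, 2, 2, 2, 2, 2, 2]; set D = diag(2, 2, 2, 2, 2, 2, 2, 2, 2) and form L = D - A. The multiplicity of 0 as a Laplacian eigenvalue equals the number of connected components. The single zero eigenvalue shows the graph is connected. There is one zero in the spectrum, matching the 1 component.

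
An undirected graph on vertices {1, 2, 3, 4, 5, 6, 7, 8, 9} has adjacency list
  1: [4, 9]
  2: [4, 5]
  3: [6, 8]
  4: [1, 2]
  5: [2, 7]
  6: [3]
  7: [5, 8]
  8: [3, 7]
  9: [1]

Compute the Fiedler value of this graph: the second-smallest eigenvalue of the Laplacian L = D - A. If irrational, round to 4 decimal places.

With the vertex order [1, 2, 3, 4, 5, 6, 7, 8, 9], the degrees are [2, 2, 2, 2, 2, 1, 2, 2, 1], giving D = diag(2, 2, 2, 2, 2, 1, 2, 2, 1) and L = D - A. The smallest Laplacian eigenvalue is always 0. The next one, lambda_2 = 0.1206, measures how hard the graph is to disconnect: larger values mean better connectivity. By the matrix-tree theorem the graph has (1/9) * product of the nonzero eigenvalues = 1 spanning tree. There is one zero in the spectrum, matching the 1 component.

0.1206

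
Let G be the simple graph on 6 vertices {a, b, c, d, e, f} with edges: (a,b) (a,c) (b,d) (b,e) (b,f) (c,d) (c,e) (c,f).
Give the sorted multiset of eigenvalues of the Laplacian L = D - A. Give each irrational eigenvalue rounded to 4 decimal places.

[0, 2, 2, 2, 4, 6]

With the vertex order [a, b, c, d, e, f], the degrees are [2, 4, 4, 2, 2, 2], giving D = diag(2, 4, 4, 2, 2, 2) and L = D - A. Since every row of L sums to 0, the all-ones vector is in the kernel and 0 is an eigenvalue. The single zero eigenvalue shows the graph is connected. By the matrix-tree theorem the graph has (1/6) * product of the nonzero eigenvalues = 32 spanning trees.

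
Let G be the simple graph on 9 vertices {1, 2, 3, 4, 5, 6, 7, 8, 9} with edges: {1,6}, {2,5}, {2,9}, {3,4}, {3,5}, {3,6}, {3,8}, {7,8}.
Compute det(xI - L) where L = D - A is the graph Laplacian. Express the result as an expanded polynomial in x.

x^9 - 16x^8 + 102x^7 - 336x^6 + 617x^5 - 634x^4 + 348x^3 - 92x^2 + 9x

Reading degrees in the order [1, 2, 3, 4, 5, 6, 7, 8, 9] gives [1, 2, 4, 1, 2, 2, 1, 2, 1]; set D = diag(1, 2, 4, 1, 2, 2, 1, 2, 1) and form L = D - A. Computing det(xI - L) by cofactor expansion (or equivalently via sum-over-permutations) gives x^9 - 16x^8 + 102x^7 - 336x^6 + 617x^5 - 634x^4 + 348x^3 - 92x^2 + 9x. The coefficient of x^8 equals -trace(L) = -16, matching the sum of degrees.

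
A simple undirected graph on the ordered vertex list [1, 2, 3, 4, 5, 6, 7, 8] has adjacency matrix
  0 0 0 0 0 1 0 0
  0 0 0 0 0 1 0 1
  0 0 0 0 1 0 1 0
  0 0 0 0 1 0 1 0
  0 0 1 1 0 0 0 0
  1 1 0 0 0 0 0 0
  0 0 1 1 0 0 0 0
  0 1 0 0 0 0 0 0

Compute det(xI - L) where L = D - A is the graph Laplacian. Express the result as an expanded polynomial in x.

With the vertex order [1, 2, 3, 4, 5, 6, 7, 8], the degrees are [1, 2, 2, 2, 2, 2, 2, 1], giving D = diag(1, 2, 2, 2, 2, 2, 2, 1) and L = D - A. L has integer entries, so p(x) = det(xI - L) has integer coefficients. Expanding the determinant yields x^8 - 14x^7 + 78x^6 - 220x^5 + 328x^4 - 240x^3 + 64x^2. Since p(0) = det(-L) = 0, x divides p(x). There are 2 zeros in the spectrum, matching the 2 components.

x^8 - 14x^7 + 78x^6 - 220x^5 + 328x^4 - 240x^3 + 64x^2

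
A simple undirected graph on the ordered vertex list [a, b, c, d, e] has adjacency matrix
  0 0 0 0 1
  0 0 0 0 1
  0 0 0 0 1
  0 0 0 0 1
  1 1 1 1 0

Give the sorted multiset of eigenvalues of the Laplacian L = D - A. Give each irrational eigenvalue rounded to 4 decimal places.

Each diagonal entry of L is the vertex degree and each off-diagonal entry is -1 where an edge is present, 0 otherwise; in the order [a, b, c, d, e] the diagonal is [1, 1, 1, 1, 4]. Diagonalising L (or applying a numerical eigensolver to the 5x5 matrix) gives the spectrum above. There is one zero in the spectrum, matching the 1 component. The eigenvalues sum to 8, which equals trace(L) = 2|E|.

[0, 1, 1, 1, 5]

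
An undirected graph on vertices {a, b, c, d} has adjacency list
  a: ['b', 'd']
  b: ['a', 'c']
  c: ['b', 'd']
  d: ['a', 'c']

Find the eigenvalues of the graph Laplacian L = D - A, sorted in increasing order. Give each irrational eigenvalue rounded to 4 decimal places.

[0, 2, 2, 4]

Reading degrees in the order [a, b, c, d] gives [2, 2, 2, 2]; set D = diag(2, 2, 2, 2) and form L = D - A. Since every row of L sums to 0, the all-ones vector is in the kernel and 0 is an eigenvalue. The single zero eigenvalue shows the graph is connected. The eigenvalues sum to 8, which equals trace(L) = 2|E|.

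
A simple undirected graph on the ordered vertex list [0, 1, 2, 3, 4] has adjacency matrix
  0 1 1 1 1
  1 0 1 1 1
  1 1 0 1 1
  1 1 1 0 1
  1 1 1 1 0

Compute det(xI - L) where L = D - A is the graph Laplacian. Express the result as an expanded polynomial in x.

x^5 - 20x^4 + 150x^3 - 500x^2 + 625x

With the vertex order [0, 1, 2, 3, 4], the degrees are [4, 4, 4, 4, 4], giving D = diag(4, 4, 4, 4, 4) and L = D - A. L has integer entries, so p(x) = det(xI - L) has integer coefficients. Expanding the determinant yields x^5 - 20x^4 + 150x^3 - 500x^2 + 625x. Since p(0) = det(-L) = 0, x divides p(x). There is one zero in the spectrum, matching the 1 component.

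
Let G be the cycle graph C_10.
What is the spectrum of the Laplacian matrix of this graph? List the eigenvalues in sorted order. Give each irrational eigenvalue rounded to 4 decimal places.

The graph has 10 vertices and degree multiset [2, 2, 2, 2, 2, 2, 2, 2, 2, 2]; D is the diagonal matrix of degrees and L = D - A. Diagonalising L (or applying a numerical eigensolver to the 10x10 matrix) gives the spectrum above. The single zero eigenvalue shows the graph is connected. The eigenvalues sum to 20, which equals trace(L) = 2|E|. The largest eigenvalue, 4, is at most the vertex count 10.

[0, 0.3820, 0.3820, 1.3820, 1.3820, 2.6180, 2.6180, 3.6180, 3.6180, 4]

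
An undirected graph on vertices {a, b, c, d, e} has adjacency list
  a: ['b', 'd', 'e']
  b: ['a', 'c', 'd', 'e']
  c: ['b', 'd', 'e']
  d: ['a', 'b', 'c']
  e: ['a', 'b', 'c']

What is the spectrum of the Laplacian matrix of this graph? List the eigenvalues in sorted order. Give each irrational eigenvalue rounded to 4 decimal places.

With the vertex order [a, b, c, d, e], the degrees are [3, 4, 3, 3, 3], giving D = diag(3, 4, 3, 3, 3) and L = D - A. The multiplicity of 0 as a Laplacian eigenvalue equals the number of connected components. The single zero eigenvalue shows the graph is connected. There is one zero in the spectrum, matching the 1 component. The largest eigenvalue, 5, is at most the vertex count 5.

[0, 3, 3, 5, 5]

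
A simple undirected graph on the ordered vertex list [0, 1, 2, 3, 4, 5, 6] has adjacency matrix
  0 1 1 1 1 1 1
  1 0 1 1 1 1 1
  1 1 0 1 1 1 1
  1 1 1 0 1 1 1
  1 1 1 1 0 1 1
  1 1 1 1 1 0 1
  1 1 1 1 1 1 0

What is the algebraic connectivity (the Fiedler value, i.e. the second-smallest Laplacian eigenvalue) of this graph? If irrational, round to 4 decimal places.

7

Reading degrees in the order [0, 1, 2, 3, 4, 5, 6] gives [6, 6, 6, 6, 6, 6, 6]; set D = diag(6, 6, 6, 6, 6, 6, 6) and form L = D - A. The sorted Laplacian eigenvalues are [0, 7, 7, 7, 7, 7, 7]; the algebraic connectivity is the second entry, 7.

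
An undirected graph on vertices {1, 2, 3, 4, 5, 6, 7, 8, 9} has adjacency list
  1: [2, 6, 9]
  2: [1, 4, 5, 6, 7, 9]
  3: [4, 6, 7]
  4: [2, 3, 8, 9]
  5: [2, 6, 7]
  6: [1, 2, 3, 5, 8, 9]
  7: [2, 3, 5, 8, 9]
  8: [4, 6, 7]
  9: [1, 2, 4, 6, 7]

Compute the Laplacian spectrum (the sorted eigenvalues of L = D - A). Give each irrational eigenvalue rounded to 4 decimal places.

Reading degrees in the order [1, 2, 3, 4, 5, 6, 7, 8, 9] gives [3, 6, 3, 4, 3, 6, 5, 3, 5]; set D = diag(3, 6, 3, 4, 3, 6, 5, 3, 5) and form L = D - A. L is symmetric positive semidefinite, so every eigenvalue is real and nonnegative. By the matrix-tree theorem the graph has (1/9) * product of the nonzero eigenvalues = 13809 spanning trees.

[0, 2.2706, 2.6824, 3, 4.1425, 4.9332, 5.9344, 6.8551, 8.1818]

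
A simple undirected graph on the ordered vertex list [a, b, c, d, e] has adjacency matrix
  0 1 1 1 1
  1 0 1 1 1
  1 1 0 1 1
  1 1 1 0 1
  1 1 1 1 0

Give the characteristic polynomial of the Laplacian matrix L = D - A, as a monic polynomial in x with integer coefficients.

x^5 - 20x^4 + 150x^3 - 500x^2 + 625x

Reading degrees in the order [a, b, c, d, e] gives [4, 4, 4, 4, 4]; set D = diag(4, 4, 4, 4, 4) and form L = D - A. The eigenvalues of L are [0, 5, 5, 5, 5]; the characteristic polynomial is the product of (x - lambda_i), which multiplies out to x^5 - 20x^4 + 150x^3 - 500x^2 + 625x. The coefficient of x^4 equals -trace(L) = -20, matching the sum of degrees. By the matrix-tree theorem the graph has (1/5) * product of the nonzero eigenvalues = 125 spanning trees.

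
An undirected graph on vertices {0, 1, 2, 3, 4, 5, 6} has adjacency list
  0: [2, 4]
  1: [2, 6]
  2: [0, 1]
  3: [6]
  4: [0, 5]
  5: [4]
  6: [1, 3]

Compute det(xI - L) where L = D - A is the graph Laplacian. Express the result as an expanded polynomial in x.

Each diagonal entry of L is the vertex degree and each off-diagonal entry is -1 where an edge is present, 0 otherwise; in the order [0, 1, 2, 3, 4, 5, 6] the diagonal is [2, 2, 2, 1, 2, 1, 2]. L has integer entries, so p(x) = det(xI - L) has integer coefficients. Expanding the determinant yields x^7 - 12x^6 + 55x^5 - 120x^4 + 126x^3 - 56x^2 + 7x. The constant term is 0 because L is singular (the all-ones vector lies in its kernel). By the matrix-tree theorem the graph has (1/7) * product of the nonzero eigenvalues = 1 spanning tree. The largest eigenvalue, 3.8019, is at most the vertex count 7.

x^7 - 12x^6 + 55x^5 - 120x^4 + 126x^3 - 56x^2 + 7x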